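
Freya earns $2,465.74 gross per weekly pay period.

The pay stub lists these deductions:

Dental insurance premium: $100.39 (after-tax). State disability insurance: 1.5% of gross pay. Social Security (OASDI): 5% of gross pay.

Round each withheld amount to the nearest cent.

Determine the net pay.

Social Security (OASDI): $2,465.74 × 0.05 = $123.29
State disability insurance: $2,465.74 × 0.015 = $36.99
Dental insurance premium: $100.39
Total deductions = $123.29 + $36.99 + $100.39 = $260.67
Net pay = $2,465.74 − $260.67 = $2,205.07

$2,205.07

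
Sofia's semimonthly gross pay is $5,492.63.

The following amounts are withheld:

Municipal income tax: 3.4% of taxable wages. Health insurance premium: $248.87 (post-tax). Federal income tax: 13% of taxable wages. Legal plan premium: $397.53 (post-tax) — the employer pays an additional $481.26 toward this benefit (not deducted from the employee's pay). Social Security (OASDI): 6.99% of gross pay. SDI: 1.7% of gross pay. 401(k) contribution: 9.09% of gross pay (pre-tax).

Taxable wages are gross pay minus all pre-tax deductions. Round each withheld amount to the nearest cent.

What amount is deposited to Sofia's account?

$3,050.74

401(k) contribution: $5,492.63 × 0.0909 = $499.28
Taxable wages = $5,492.63 − $499.28 = $4,993.35
Federal income tax: $4,993.35 × 0.13 = $649.14
Municipal income tax: $4,993.35 × 0.034 = $169.77
Social Security (OASDI): $5,492.63 × 0.0699 = $383.93
SDI: $5,492.63 × 0.017 = $93.37
Health insurance premium: $248.87
Legal plan premium: $397.53
(Employer's $481.26 toward legal plan premium is not withheld from the employee.)
Total deductions = $499.28 + $649.14 + $169.77 + $383.93 + $93.37 + $248.87 + $397.53 = $2,441.89
Net pay = $5,492.63 − $2,441.89 = $3,050.74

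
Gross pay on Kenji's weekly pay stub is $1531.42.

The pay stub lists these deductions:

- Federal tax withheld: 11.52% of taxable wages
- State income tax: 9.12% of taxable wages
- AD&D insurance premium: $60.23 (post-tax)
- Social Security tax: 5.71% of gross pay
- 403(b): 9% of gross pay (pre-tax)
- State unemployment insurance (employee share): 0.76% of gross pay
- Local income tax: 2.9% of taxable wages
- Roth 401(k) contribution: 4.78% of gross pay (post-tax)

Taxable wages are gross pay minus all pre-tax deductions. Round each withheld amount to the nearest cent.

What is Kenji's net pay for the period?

$833.03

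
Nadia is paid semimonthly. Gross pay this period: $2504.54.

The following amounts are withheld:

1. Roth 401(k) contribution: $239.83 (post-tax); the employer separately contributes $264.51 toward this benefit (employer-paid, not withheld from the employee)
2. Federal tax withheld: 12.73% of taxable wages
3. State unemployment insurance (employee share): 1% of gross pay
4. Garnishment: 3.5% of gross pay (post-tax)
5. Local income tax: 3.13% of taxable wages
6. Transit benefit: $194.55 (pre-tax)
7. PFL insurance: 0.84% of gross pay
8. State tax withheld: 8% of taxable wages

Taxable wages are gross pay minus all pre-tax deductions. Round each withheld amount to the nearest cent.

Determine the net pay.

Transit benefit: $194.55
Taxable wages = $2504.54 − $194.55 = $2309.99
Federal tax withheld: $2309.99 × 0.1273 = $294.06
Local income tax: $2309.99 × 0.0313 = $72.30
State tax withheld: $2309.99 × 0.08 = $184.80
State unemployment insurance (employee share): $2504.54 × 0.01 = $25.05
PFL insurance: $2504.54 × 0.0084 = $21.04
Garnishment: $2504.54 × 0.035 = $87.66
Roth 401(k) contribution: $239.83
(Employer's $264.51 toward Roth 401(k) contribution is not withheld from the employee.)
Total deductions = $194.55 + $294.06 + $72.30 + $184.80 + $25.05 + $21.04 + $87.66 + $239.83 = $1119.29
Net pay = $2504.54 − $1119.29 = $1385.25

$1385.25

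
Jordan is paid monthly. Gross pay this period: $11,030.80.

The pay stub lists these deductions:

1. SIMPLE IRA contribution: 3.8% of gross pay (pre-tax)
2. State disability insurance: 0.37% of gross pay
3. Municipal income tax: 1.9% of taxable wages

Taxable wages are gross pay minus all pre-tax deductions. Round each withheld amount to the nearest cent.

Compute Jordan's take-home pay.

$10,369.20

SIMPLE IRA contribution: $11,030.80 × 0.038 = $419.17
Taxable wages = $11,030.80 − $419.17 = $10,611.63
Municipal income tax: $10,611.63 × 0.019 = $201.62
State disability insurance: $11,030.80 × 0.0037 = $40.81
Total deductions = $419.17 + $201.62 + $40.81 = $661.60
Net pay = $11,030.80 − $661.60 = $10,369.20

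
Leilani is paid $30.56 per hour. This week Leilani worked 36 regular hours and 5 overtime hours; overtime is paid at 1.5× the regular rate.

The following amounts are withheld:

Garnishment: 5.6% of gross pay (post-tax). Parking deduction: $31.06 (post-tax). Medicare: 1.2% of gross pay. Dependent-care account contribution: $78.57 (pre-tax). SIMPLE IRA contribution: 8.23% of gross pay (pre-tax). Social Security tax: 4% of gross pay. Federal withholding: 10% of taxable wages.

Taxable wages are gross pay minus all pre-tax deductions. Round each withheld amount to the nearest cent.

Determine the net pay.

$852.62

Regular pay: 36 × $30.56 = $1,100.16
Overtime pay: 5 × $30.56 × 1.5 = $229.20
Gross pay = $1,100.16 + $229.20 = $1,329.36
SIMPLE IRA contribution: $1,329.36 × 0.0823 = $109.41
Dependent-care account contribution: $78.57
Pre-tax total = $109.41 + $78.57 = $187.98
Taxable wages = $1,329.36 − $187.98 = $1,141.38
Federal withholding: $1,141.38 × 0.1 = $114.14
Medicare: $1,329.36 × 0.012 = $15.95
Social Security tax: $1,329.36 × 0.04 = $53.17
Garnishment: $1,329.36 × 0.056 = $74.44
Parking deduction: $31.06
Total deductions = $109.41 + $78.57 + $114.14 + $15.95 + $53.17 + $74.44 + $31.06 = $476.74
Net pay = $1,329.36 − $476.74 = $852.62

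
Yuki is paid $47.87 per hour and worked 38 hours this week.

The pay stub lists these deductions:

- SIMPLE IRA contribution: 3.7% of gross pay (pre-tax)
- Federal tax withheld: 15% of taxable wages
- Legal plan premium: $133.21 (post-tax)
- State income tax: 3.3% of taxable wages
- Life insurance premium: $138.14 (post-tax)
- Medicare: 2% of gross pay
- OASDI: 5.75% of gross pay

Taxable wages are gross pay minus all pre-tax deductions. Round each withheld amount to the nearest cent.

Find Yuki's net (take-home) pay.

Gross pay: 38 × $47.87 = $1,819.06
SIMPLE IRA contribution: $1,819.06 × 0.037 = $67.31
Taxable wages = $1,819.06 − $67.31 = $1,751.75
Federal tax withheld: $1,751.75 × 0.15 = $262.76
State income tax: $1,751.75 × 0.033 = $57.81
Medicare: $1,819.06 × 0.02 = $36.38
OASDI: $1,819.06 × 0.0575 = $104.60
Life insurance premium: $138.14
Legal plan premium: $133.21
Total deductions = $67.31 + $262.76 + $57.81 + $36.38 + $104.60 + $138.14 + $133.21 = $800.21
Net pay = $1,819.06 − $800.21 = $1,018.85

$1,018.85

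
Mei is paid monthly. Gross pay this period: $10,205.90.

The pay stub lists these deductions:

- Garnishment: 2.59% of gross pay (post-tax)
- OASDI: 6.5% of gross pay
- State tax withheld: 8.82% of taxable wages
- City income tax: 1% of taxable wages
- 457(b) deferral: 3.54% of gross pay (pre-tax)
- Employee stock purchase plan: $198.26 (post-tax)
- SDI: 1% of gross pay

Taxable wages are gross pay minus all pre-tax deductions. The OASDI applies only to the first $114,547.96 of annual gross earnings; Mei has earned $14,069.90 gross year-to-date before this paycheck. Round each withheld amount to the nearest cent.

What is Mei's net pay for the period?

$7,649.84

457(b) deferral: $10,205.90 × 0.0354 = $361.29
Taxable wages = $10,205.90 − $361.29 = $9,844.61
City income tax: $9,844.61 × 0.01 = $98.45
State tax withheld: $9,844.61 × 0.0882 = $868.29
SDI: $10,205.90 × 0.01 = $102.06
OASDI: cap not yet reached, full $10,205.90 is subject → $10,205.90 × 0.065 = $663.38
Garnishment: $10,205.90 × 0.0259 = $264.33
Employee stock purchase plan: $198.26
Total deductions = $361.29 + $98.45 + $868.29 + $102.06 + $663.38 + $264.33 + $198.26 = $2,556.06
Net pay = $10,205.90 − $2,556.06 = $7,649.84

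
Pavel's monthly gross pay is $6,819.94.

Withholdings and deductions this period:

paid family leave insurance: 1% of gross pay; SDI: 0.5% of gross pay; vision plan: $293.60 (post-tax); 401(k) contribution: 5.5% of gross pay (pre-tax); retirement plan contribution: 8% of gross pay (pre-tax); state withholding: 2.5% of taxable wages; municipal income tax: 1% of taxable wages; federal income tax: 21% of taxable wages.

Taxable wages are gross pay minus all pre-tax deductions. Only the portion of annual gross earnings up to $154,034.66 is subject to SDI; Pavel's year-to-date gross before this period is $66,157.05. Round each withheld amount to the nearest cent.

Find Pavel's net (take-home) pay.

401(k) contribution: $6,819.94 × 0.055 = $375.10
Retirement plan contribution: $6,819.94 × 0.08 = $545.60
Pre-tax total = $375.10 + $545.60 = $920.70
Taxable wages = $6,819.94 − $920.70 = $5,899.24
Municipal income tax: $5,899.24 × 0.01 = $58.99
State withholding: $5,899.24 × 0.025 = $147.48
Federal income tax: $5,899.24 × 0.21 = $1,238.84
Paid family leave insurance: $6,819.94 × 0.01 = $68.20
SDI: cap not yet reached, full $6,819.94 is subject → $6,819.94 × 0.005 = $34.10
Vision plan: $293.60
Total deductions = $375.10 + $545.60 + $58.99 + $147.48 + $1,238.84 + $68.20 + $34.10 + $293.60 = $2,761.91
Net pay = $6,819.94 − $2,761.91 = $4,058.03

$4,058.03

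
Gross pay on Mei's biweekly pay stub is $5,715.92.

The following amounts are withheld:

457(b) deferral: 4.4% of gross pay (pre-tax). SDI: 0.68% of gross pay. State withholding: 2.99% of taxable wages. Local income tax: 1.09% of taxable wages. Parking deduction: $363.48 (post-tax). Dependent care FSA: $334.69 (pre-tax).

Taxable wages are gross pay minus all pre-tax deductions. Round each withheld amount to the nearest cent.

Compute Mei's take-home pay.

$4,518.09

457(b) deferral: $5,715.92 × 0.044 = $251.50
Dependent care FSA: $334.69
Pre-tax total = $251.50 + $334.69 = $586.19
Taxable wages = $5,715.92 − $586.19 = $5,129.73
Local income tax: $5,129.73 × 0.0109 = $55.91
State withholding: $5,129.73 × 0.0299 = $153.38
SDI: $5,715.92 × 0.0068 = $38.87
Parking deduction: $363.48
Total deductions = $251.50 + $334.69 + $55.91 + $153.38 + $38.87 + $363.48 = $1,197.83
Net pay = $5,715.92 − $1,197.83 = $4,518.09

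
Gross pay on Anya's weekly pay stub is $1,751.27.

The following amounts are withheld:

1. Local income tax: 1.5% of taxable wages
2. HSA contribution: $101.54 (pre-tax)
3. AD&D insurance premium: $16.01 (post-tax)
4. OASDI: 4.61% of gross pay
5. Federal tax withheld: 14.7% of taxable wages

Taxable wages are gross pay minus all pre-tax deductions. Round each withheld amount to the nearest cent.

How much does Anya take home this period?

$1,285.73

HSA contribution: $101.54
Taxable wages = $1,751.27 − $101.54 = $1,649.73
Local income tax: $1,649.73 × 0.015 = $24.75
Federal tax withheld: $1,649.73 × 0.147 = $242.51
OASDI: $1,751.27 × 0.0461 = $80.73
AD&D insurance premium: $16.01
Total deductions = $101.54 + $24.75 + $242.51 + $80.73 + $16.01 = $465.54
Net pay = $1,751.27 − $465.54 = $1,285.73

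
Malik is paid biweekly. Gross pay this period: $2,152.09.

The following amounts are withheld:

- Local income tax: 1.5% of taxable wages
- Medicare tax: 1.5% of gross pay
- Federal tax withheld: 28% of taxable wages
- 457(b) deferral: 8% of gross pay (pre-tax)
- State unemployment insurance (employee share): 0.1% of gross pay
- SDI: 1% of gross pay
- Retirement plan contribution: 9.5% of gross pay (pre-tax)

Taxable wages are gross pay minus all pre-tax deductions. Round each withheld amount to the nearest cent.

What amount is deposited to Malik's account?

$1,195.76

Retirement plan contribution: $2,152.09 × 0.095 = $204.45
457(b) deferral: $2,152.09 × 0.08 = $172.17
Pre-tax total = $204.45 + $172.17 = $376.62
Taxable wages = $2,152.09 − $376.62 = $1,775.47
Local income tax: $1,775.47 × 0.015 = $26.63
Federal tax withheld: $1,775.47 × 0.28 = $497.13
Medicare tax: $2,152.09 × 0.015 = $32.28
State unemployment insurance (employee share): $2,152.09 × 0.001 = $2.15
SDI: $2,152.09 × 0.01 = $21.52
Total deductions = $204.45 + $172.17 + $26.63 + $497.13 + $32.28 + $2.15 + $21.52 = $956.33
Net pay = $2,152.09 − $956.33 = $1,195.76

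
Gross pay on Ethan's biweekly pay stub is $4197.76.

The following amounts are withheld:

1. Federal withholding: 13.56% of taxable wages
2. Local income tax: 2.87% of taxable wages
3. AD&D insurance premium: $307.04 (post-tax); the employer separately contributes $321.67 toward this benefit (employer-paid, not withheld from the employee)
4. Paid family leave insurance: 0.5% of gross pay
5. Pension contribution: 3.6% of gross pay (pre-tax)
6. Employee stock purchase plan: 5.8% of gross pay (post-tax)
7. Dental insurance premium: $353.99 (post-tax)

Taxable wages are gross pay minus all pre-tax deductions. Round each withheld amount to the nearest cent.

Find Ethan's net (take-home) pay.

$2456.29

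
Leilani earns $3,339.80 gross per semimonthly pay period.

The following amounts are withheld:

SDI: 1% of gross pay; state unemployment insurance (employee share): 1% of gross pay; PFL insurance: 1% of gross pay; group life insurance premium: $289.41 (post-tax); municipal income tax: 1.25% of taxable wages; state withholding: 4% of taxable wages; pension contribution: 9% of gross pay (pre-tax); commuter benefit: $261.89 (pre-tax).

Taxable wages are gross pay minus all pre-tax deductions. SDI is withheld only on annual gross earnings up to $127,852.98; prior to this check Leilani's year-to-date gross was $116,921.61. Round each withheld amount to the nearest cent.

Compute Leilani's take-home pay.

Pension contribution: $3,339.80 × 0.09 = $300.58
Commuter benefit: $261.89
Pre-tax total = $300.58 + $261.89 = $562.47
Taxable wages = $3,339.80 − $562.47 = $2,777.33
State withholding: $2,777.33 × 0.04 = $111.09
Municipal income tax: $2,777.33 × 0.0125 = $34.72
SDI: cap not yet reached, full $3,339.80 is subject → $3,339.80 × 0.01 = $33.40
PFL insurance: $3,339.80 × 0.01 = $33.40
State unemployment insurance (employee share): $3,339.80 × 0.01 = $33.40
Group life insurance premium: $289.41
Total deductions = $300.58 + $261.89 + $111.09 + $34.72 + $33.40 + $33.40 + $33.40 + $289.41 = $1,097.89
Net pay = $3,339.80 − $1,097.89 = $2,241.91

$2,241.91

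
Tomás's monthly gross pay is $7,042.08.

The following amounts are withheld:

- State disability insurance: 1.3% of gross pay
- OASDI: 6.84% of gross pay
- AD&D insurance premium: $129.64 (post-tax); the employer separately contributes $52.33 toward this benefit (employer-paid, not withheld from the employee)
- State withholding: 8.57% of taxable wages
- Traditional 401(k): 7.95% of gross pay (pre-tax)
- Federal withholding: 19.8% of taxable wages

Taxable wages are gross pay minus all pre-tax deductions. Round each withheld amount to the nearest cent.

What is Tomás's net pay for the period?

$3,940.35

Traditional 401(k): $7,042.08 × 0.0795 = $559.85
Taxable wages = $7,042.08 − $559.85 = $6,482.23
Federal withholding: $6,482.23 × 0.198 = $1,283.48
State withholding: $6,482.23 × 0.0857 = $555.53
State disability insurance: $7,042.08 × 0.013 = $91.55
OASDI: $7,042.08 × 0.0684 = $481.68
AD&D insurance premium: $129.64
(Employer's $52.33 toward AD&D insurance premium is not withheld from the employee.)
Total deductions = $559.85 + $1,283.48 + $555.53 + $91.55 + $481.68 + $129.64 = $3,101.73
Net pay = $7,042.08 − $3,101.73 = $3,940.35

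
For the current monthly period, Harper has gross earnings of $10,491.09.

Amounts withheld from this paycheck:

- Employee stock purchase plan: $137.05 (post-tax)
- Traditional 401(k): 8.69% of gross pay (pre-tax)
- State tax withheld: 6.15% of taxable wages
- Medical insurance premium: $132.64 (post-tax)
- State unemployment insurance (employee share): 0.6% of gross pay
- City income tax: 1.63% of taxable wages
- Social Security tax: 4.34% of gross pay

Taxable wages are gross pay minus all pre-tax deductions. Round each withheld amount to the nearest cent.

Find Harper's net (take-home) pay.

$8,046.19

Traditional 401(k): $10,491.09 × 0.0869 = $911.68
Taxable wages = $10,491.09 − $911.68 = $9,579.41
City income tax: $9,579.41 × 0.0163 = $156.14
State tax withheld: $9,579.41 × 0.0615 = $589.13
Social Security tax: $10,491.09 × 0.0434 = $455.31
State unemployment insurance (employee share): $10,491.09 × 0.006 = $62.95
Medical insurance premium: $132.64
Employee stock purchase plan: $137.05
Total deductions = $911.68 + $156.14 + $589.13 + $455.31 + $62.95 + $132.64 + $137.05 = $2,444.90
Net pay = $10,491.09 − $2,444.90 = $8,046.19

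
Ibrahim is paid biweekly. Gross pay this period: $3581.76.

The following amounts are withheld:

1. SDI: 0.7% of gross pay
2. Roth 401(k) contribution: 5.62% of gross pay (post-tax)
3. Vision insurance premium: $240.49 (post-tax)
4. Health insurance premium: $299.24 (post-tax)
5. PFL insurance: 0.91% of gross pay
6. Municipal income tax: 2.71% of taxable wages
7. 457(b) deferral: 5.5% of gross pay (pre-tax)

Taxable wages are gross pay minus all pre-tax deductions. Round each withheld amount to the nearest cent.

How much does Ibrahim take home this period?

457(b) deferral: $3581.76 × 0.055 = $197.00
Taxable wages = $3581.76 − $197.00 = $3384.76
Municipal income tax: $3384.76 × 0.0271 = $91.73
PFL insurance: $3581.76 × 0.0091 = $32.59
SDI: $3581.76 × 0.007 = $25.07
Roth 401(k) contribution: $3581.76 × 0.0562 = $201.29
Health insurance premium: $299.24
Vision insurance premium: $240.49
Total deductions = $197.00 + $91.73 + $32.59 + $25.07 + $201.29 + $299.24 + $240.49 = $1087.41
Net pay = $3581.76 − $1087.41 = $2494.35

$2494.35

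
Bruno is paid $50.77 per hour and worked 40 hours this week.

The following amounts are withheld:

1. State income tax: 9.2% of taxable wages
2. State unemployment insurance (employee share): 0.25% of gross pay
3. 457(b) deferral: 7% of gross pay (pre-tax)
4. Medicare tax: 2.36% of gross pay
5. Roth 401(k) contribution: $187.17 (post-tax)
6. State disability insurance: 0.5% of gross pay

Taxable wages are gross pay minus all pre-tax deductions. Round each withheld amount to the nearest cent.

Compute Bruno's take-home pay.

Gross pay: 40 × $50.77 = $2,030.80
457(b) deferral: $2,030.80 × 0.07 = $142.16
Taxable wages = $2,030.80 − $142.16 = $1,888.64
State income tax: $1,888.64 × 0.092 = $173.75
State disability insurance: $2,030.80 × 0.005 = $10.15
Medicare tax: $2,030.80 × 0.0236 = $47.93
State unemployment insurance (employee share): $2,030.80 × 0.0025 = $5.08
Roth 401(k) contribution: $187.17
Total deductions = $142.16 + $173.75 + $10.15 + $47.93 + $5.08 + $187.17 = $566.24
Net pay = $2,030.80 − $566.24 = $1,464.56

$1,464.56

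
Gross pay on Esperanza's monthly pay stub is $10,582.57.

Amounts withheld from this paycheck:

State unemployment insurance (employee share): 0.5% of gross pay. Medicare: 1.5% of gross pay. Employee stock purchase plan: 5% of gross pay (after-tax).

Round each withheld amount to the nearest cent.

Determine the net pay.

Medicare: $10,582.57 × 0.015 = $158.74
State unemployment insurance (employee share): $10,582.57 × 0.005 = $52.91
Employee stock purchase plan: $10,582.57 × 0.05 = $529.13
Total deductions = $158.74 + $52.91 + $529.13 = $740.78
Net pay = $10,582.57 − $740.78 = $9,841.79

$9,841.79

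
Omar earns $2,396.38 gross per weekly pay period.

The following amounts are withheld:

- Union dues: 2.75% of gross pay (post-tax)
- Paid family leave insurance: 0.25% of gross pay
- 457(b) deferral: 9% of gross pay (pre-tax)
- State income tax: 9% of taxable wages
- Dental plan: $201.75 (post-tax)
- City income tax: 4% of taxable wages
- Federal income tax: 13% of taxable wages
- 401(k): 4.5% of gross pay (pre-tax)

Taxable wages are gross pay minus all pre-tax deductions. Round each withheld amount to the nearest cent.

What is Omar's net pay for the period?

$1,260.29

457(b) deferral: $2,396.38 × 0.09 = $215.67
401(k): $2,396.38 × 0.045 = $107.84
Pre-tax total = $215.67 + $107.84 = $323.51
Taxable wages = $2,396.38 − $323.51 = $2,072.87
City income tax: $2,072.87 × 0.04 = $82.91
Federal income tax: $2,072.87 × 0.13 = $269.47
State income tax: $2,072.87 × 0.09 = $186.56
Paid family leave insurance: $2,396.38 × 0.0025 = $5.99
Dental plan: $201.75
Union dues: $2,396.38 × 0.0275 = $65.90
Total deductions = $215.67 + $107.84 + $82.91 + $269.47 + $186.56 + $5.99 + $201.75 + $65.90 = $1,136.09
Net pay = $2,396.38 − $1,136.09 = $1,260.29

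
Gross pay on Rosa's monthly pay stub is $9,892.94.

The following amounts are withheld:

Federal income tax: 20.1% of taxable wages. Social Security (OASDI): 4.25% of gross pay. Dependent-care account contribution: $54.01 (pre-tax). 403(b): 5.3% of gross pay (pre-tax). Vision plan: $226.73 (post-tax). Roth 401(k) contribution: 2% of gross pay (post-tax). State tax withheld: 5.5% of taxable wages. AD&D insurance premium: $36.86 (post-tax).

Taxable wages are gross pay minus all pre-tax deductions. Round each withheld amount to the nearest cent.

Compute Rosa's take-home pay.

403(b): $9,892.94 × 0.053 = $524.33
Dependent-care account contribution: $54.01
Pre-tax total = $524.33 + $54.01 = $578.34
Taxable wages = $9,892.94 − $578.34 = $9,314.60
Federal income tax: $9,314.60 × 0.201 = $1,872.23
State tax withheld: $9,314.60 × 0.055 = $512.30
Social Security (OASDI): $9,892.94 × 0.0425 = $420.45
Roth 401(k) contribution: $9,892.94 × 0.02 = $197.86
AD&D insurance premium: $36.86
Vision plan: $226.73
Total deductions = $524.33 + $54.01 + $1,872.23 + $512.30 + $420.45 + $197.86 + $36.86 + $226.73 = $3,844.77
Net pay = $9,892.94 − $3,844.77 = $6,048.17

$6,048.17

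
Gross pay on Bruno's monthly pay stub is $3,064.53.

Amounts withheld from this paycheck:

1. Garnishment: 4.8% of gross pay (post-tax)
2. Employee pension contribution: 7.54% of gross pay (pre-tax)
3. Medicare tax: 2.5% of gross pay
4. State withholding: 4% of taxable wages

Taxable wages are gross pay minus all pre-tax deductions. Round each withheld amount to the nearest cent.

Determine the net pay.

Employee pension contribution: $3,064.53 × 0.0754 = $231.07
Taxable wages = $3,064.53 − $231.07 = $2,833.46
State withholding: $2,833.46 × 0.04 = $113.34
Medicare tax: $3,064.53 × 0.025 = $76.61
Garnishment: $3,064.53 × 0.048 = $147.10
Total deductions = $231.07 + $113.34 + $76.61 + $147.10 = $568.12
Net pay = $3,064.53 − $568.12 = $2,496.41

$2,496.41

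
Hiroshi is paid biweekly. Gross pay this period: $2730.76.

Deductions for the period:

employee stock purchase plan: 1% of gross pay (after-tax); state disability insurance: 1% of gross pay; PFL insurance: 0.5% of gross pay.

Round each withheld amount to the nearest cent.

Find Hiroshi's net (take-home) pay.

PFL insurance: $2730.76 × 0.005 = $13.65
State disability insurance: $2730.76 × 0.01 = $27.31
Employee stock purchase plan: $2730.76 × 0.01 = $27.31
Total deductions = $13.65 + $27.31 + $27.31 = $68.27
Net pay = $2730.76 − $68.27 = $2662.49

$2662.49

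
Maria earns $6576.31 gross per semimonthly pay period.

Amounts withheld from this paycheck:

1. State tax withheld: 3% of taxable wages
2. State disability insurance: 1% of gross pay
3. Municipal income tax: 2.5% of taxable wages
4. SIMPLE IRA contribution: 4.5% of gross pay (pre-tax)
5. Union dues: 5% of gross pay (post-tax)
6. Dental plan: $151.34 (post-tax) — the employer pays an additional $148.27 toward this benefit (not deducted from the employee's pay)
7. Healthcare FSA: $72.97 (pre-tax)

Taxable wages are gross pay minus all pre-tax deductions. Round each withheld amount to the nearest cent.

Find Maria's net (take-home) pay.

Healthcare FSA: $72.97
SIMPLE IRA contribution: $6576.31 × 0.045 = $295.93
Pre-tax total = $72.97 + $295.93 = $368.90
Taxable wages = $6576.31 − $368.90 = $6207.41
Municipal income tax: $6207.41 × 0.025 = $155.19
State tax withheld: $6207.41 × 0.03 = $186.22
State disability insurance: $6576.31 × 0.01 = $65.76
Union dues: $6576.31 × 0.05 = $328.82
Dental plan: $151.34
(Employer's $148.27 toward dental plan is not withheld from the employee.)
Total deductions = $72.97 + $295.93 + $155.19 + $186.22 + $65.76 + $328.82 + $151.34 = $1256.23
Net pay = $6576.31 − $1256.23 = $5320.08

$5320.08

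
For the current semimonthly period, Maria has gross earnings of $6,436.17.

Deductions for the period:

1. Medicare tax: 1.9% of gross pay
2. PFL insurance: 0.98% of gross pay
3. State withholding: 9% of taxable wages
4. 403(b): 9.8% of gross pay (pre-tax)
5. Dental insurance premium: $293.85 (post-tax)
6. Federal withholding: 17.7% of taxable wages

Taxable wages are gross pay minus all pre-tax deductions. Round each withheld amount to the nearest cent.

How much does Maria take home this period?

$3,776.17

403(b): $6,436.17 × 0.098 = $630.74
Taxable wages = $6,436.17 − $630.74 = $5,805.43
Federal withholding: $5,805.43 × 0.177 = $1,027.56
State withholding: $5,805.43 × 0.09 = $522.49
PFL insurance: $6,436.17 × 0.0098 = $63.07
Medicare tax: $6,436.17 × 0.019 = $122.29
Dental insurance premium: $293.85
Total deductions = $630.74 + $1,027.56 + $522.49 + $63.07 + $122.29 + $293.85 = $2,660.00
Net pay = $6,436.17 − $2,660.00 = $3,776.17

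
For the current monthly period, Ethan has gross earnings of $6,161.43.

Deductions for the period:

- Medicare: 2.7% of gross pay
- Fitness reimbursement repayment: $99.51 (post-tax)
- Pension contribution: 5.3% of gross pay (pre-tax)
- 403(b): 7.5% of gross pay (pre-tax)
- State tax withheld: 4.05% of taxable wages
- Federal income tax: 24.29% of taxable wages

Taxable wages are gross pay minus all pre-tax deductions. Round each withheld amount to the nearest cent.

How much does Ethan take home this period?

$3,584.25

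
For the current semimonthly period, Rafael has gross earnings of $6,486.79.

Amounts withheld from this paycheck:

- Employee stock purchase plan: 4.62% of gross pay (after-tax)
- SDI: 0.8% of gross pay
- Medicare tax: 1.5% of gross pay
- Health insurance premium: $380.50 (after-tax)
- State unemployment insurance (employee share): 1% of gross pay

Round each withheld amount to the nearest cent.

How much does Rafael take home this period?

$5,592.54

Medicare tax: $6,486.79 × 0.015 = $97.30
State unemployment insurance (employee share): $6,486.79 × 0.01 = $64.87
SDI: $6,486.79 × 0.008 = $51.89
Health insurance premium: $380.50
Employee stock purchase plan: $6,486.79 × 0.0462 = $299.69
Total deductions = $97.30 + $64.87 + $51.89 + $380.50 + $299.69 = $894.25
Net pay = $6,486.79 − $894.25 = $5,592.54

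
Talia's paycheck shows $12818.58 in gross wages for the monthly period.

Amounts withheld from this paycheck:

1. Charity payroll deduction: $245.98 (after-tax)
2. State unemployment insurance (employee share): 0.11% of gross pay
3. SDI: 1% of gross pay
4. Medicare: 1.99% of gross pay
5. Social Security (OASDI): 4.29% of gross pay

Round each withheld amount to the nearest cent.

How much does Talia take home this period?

State unemployment insurance (employee share): $12818.58 × 0.0011 = $14.10
Medicare: $12818.58 × 0.0199 = $255.09
Social Security (OASDI): $12818.58 × 0.0429 = $549.92
SDI: $12818.58 × 0.01 = $128.19
Charity payroll deduction: $245.98
Total deductions = $14.10 + $255.09 + $549.92 + $128.19 + $245.98 = $1193.28
Net pay = $12818.58 − $1193.28 = $11625.30

$11625.30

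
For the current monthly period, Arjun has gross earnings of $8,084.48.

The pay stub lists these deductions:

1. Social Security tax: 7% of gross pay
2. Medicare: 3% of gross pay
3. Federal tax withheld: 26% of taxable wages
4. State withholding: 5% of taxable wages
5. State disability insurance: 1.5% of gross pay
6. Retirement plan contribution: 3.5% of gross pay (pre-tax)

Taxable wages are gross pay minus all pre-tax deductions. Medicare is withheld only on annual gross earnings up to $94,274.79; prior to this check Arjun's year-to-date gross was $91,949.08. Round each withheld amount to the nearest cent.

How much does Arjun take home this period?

$4,626.09

Retirement plan contribution: $8,084.48 × 0.035 = $282.96
Taxable wages = $8,084.48 − $282.96 = $7,801.52
Federal tax withheld: $7,801.52 × 0.26 = $2,028.40
State withholding: $7,801.52 × 0.05 = $390.08
Medicare: only $94,274.79 − $91,949.08 = $2,325.71 of this check is subject → $2,325.71 × 0.03 = $69.77
State disability insurance: $8,084.48 × 0.015 = $121.27
Social Security tax: $8,084.48 × 0.07 = $565.91
Total deductions = $282.96 + $2,028.40 + $390.08 + $69.77 + $121.27 + $565.91 = $3,458.39
Net pay = $8,084.48 − $3,458.39 = $4,626.09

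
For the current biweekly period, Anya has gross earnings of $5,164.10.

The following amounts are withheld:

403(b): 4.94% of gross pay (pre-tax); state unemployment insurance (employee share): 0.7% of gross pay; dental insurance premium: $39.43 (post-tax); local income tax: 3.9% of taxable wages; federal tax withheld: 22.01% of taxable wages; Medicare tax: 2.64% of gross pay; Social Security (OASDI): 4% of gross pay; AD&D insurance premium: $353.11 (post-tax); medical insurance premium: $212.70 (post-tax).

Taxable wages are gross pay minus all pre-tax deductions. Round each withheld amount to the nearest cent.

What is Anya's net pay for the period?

$2,652.79

403(b): $5,164.10 × 0.0494 = $255.11
Taxable wages = $5,164.10 − $255.11 = $4,908.99
Federal tax withheld: $4,908.99 × 0.2201 = $1,080.47
Local income tax: $4,908.99 × 0.039 = $191.45
State unemployment insurance (employee share): $5,164.10 × 0.007 = $36.15
Social Security (OASDI): $5,164.10 × 0.04 = $206.56
Medicare tax: $5,164.10 × 0.0264 = $136.33
Medical insurance premium: $212.70
Dental insurance premium: $39.43
AD&D insurance premium: $353.11
Total deductions = $255.11 + $1,080.47 + $191.45 + $36.15 + $206.56 + $136.33 + $212.70 + $39.43 + $353.11 = $2,511.31
Net pay = $5,164.10 − $2,511.31 = $2,652.79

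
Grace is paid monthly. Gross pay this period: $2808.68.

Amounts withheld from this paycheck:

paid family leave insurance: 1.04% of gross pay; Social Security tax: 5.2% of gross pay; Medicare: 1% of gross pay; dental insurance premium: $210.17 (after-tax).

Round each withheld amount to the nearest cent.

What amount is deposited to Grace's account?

$2395.16

Paid family leave insurance: $2808.68 × 0.0104 = $29.21
Social Security tax: $2808.68 × 0.052 = $146.05
Medicare: $2808.68 × 0.01 = $28.09
Dental insurance premium: $210.17
Total deductions = $29.21 + $146.05 + $28.09 + $210.17 = $413.52
Net pay = $2808.68 − $413.52 = $2395.16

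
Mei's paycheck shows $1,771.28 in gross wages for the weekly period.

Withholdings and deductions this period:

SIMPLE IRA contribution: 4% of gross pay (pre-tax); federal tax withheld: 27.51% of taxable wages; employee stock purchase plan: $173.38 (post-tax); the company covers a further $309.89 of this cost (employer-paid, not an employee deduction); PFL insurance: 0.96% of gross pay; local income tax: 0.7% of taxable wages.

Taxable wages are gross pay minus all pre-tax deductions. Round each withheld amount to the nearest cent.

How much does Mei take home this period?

$1,030.36

SIMPLE IRA contribution: $1,771.28 × 0.04 = $70.85
Taxable wages = $1,771.28 − $70.85 = $1,700.43
Local income tax: $1,700.43 × 0.007 = $11.90
Federal tax withheld: $1,700.43 × 0.2751 = $467.79
PFL insurance: $1,771.28 × 0.0096 = $17.00
Employee stock purchase plan: $173.38
(Employer's $309.89 toward employee stock purchase plan is not withheld from the employee.)
Total deductions = $70.85 + $11.90 + $467.79 + $17.00 + $173.38 = $740.92
Net pay = $1,771.28 − $740.92 = $1,030.36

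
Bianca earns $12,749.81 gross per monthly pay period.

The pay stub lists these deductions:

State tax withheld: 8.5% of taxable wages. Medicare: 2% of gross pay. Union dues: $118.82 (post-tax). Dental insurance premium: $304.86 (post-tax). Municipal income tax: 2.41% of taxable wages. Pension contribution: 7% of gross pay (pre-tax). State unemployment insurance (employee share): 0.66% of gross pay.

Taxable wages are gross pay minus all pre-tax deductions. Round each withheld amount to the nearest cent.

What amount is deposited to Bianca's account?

$9,800.86

Pension contribution: $12,749.81 × 0.07 = $892.49
Taxable wages = $12,749.81 − $892.49 = $11,857.32
State tax withheld: $11,857.32 × 0.085 = $1,007.87
Municipal income tax: $11,857.32 × 0.0241 = $285.76
State unemployment insurance (employee share): $12,749.81 × 0.0066 = $84.15
Medicare: $12,749.81 × 0.02 = $255.00
Dental insurance premium: $304.86
Union dues: $118.82
Total deductions = $892.49 + $1,007.87 + $285.76 + $84.15 + $255.00 + $304.86 + $118.82 = $2,948.95
Net pay = $12,749.81 − $2,948.95 = $9,800.86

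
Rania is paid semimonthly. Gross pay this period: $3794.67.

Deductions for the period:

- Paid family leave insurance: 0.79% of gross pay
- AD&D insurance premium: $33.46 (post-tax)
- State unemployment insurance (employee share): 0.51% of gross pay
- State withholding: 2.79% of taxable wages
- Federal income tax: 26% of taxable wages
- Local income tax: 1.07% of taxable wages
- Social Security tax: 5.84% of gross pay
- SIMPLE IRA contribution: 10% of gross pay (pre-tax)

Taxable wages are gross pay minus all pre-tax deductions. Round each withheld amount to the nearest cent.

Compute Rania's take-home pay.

$2091.03

SIMPLE IRA contribution: $3794.67 × 0.1 = $379.47
Taxable wages = $3794.67 − $379.47 = $3415.20
Federal income tax: $3415.20 × 0.26 = $887.95
Local income tax: $3415.20 × 0.0107 = $36.54
State withholding: $3415.20 × 0.0279 = $95.28
State unemployment insurance (employee share): $3794.67 × 0.0051 = $19.35
Paid family leave insurance: $3794.67 × 0.0079 = $29.98
Social Security tax: $3794.67 × 0.0584 = $221.61
AD&D insurance premium: $33.46
Total deductions = $379.47 + $887.95 + $36.54 + $95.28 + $19.35 + $29.98 + $221.61 + $33.46 = $1703.64
Net pay = $3794.67 − $1703.64 = $2091.03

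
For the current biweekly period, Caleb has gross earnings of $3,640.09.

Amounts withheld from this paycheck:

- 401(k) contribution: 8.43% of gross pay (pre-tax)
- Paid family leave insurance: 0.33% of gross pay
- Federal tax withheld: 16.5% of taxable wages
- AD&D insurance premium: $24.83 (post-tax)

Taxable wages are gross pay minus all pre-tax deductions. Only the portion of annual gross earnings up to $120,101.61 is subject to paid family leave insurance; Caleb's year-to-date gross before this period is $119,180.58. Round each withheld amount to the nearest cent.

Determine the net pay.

$2,755.38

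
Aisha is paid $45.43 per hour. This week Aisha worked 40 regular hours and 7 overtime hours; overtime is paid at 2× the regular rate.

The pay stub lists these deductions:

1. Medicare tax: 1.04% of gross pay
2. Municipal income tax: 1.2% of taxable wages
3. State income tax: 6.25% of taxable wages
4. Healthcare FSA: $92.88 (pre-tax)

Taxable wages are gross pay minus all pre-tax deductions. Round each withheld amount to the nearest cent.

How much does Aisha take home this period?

$2,158.99

Regular pay: 40 × $45.43 = $1,817.20
Overtime pay: 7 × $45.43 × 2 = $636.02
Gross pay = $1,817.20 + $636.02 = $2,453.22
Healthcare FSA: $92.88
Taxable wages = $2,453.22 − $92.88 = $2,360.34
State income tax: $2,360.34 × 0.0625 = $147.52
Municipal income tax: $2,360.34 × 0.012 = $28.32
Medicare tax: $2,453.22 × 0.0104 = $25.51
Total deductions = $92.88 + $147.52 + $28.32 + $25.51 = $294.23
Net pay = $2,453.22 − $294.23 = $2,158.99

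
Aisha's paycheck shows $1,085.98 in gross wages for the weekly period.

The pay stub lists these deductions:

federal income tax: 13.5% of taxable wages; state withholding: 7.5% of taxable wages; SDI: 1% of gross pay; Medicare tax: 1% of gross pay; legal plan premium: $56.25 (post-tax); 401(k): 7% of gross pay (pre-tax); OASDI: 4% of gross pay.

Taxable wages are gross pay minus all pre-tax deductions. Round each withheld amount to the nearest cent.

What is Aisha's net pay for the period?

401(k): $1,085.98 × 0.07 = $76.02
Taxable wages = $1,085.98 − $76.02 = $1,009.96
State withholding: $1,009.96 × 0.075 = $75.75
Federal income tax: $1,009.96 × 0.135 = $136.34
SDI: $1,085.98 × 0.01 = $10.86
Medicare tax: $1,085.98 × 0.01 = $10.86
OASDI: $1,085.98 × 0.04 = $43.44
Legal plan premium: $56.25
Total deductions = $76.02 + $75.75 + $136.34 + $10.86 + $10.86 + $43.44 + $56.25 = $409.52
Net pay = $1,085.98 − $409.52 = $676.46

$676.46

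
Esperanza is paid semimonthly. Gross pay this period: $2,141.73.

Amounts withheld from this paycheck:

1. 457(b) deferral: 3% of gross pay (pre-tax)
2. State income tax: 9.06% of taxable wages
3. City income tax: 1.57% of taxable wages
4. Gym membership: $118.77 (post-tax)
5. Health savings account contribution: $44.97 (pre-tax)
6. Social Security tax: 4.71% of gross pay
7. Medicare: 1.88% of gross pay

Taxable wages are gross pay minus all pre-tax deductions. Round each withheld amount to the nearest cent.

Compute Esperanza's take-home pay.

$1,556.54

Health savings account contribution: $44.97
457(b) deferral: $2,141.73 × 0.03 = $64.25
Pre-tax total = $44.97 + $64.25 = $109.22
Taxable wages = $2,141.73 − $109.22 = $2,032.51
State income tax: $2,032.51 × 0.0906 = $184.15
City income tax: $2,032.51 × 0.0157 = $31.91
Medicare: $2,141.73 × 0.0188 = $40.26
Social Security tax: $2,141.73 × 0.0471 = $100.88
Gym membership: $118.77
Total deductions = $44.97 + $64.25 + $184.15 + $31.91 + $40.26 + $100.88 + $118.77 = $585.19
Net pay = $2,141.73 − $585.19 = $1,556.54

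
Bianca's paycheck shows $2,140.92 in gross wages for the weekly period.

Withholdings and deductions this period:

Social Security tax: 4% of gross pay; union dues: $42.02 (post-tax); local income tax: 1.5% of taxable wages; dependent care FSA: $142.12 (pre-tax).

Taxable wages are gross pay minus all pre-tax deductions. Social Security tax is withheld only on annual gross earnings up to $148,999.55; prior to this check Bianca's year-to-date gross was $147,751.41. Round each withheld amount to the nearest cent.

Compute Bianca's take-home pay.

$1,876.87

Dependent care FSA: $142.12
Taxable wages = $2,140.92 − $142.12 = $1,998.80
Local income tax: $1,998.80 × 0.015 = $29.98
Social Security tax: only $148,999.55 − $147,751.41 = $1,248.14 of this check is subject → $1,248.14 × 0.04 = $49.93
Union dues: $42.02
Total deductions = $142.12 + $29.98 + $49.93 + $42.02 = $264.05
Net pay = $2,140.92 − $264.05 = $1,876.87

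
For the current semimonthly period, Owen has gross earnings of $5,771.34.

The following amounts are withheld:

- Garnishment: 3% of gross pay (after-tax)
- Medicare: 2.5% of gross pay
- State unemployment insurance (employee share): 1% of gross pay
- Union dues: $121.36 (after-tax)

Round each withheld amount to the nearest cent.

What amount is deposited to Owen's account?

$5,274.85

State unemployment insurance (employee share): $5,771.34 × 0.01 = $57.71
Medicare: $5,771.34 × 0.025 = $144.28
Garnishment: $5,771.34 × 0.03 = $173.14
Union dues: $121.36
Total deductions = $57.71 + $144.28 + $173.14 + $121.36 = $496.49
Net pay = $5,771.34 − $496.49 = $5,274.85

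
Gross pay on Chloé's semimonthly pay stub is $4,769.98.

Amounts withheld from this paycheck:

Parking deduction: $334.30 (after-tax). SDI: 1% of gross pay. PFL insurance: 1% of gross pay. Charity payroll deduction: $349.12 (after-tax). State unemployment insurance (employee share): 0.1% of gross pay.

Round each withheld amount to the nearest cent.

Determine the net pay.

$3,986.39

State unemployment insurance (employee share): $4,769.98 × 0.001 = $4.77
PFL insurance: $4,769.98 × 0.01 = $47.70
SDI: $4,769.98 × 0.01 = $47.70
Parking deduction: $334.30
Charity payroll deduction: $349.12
Total deductions = $4.77 + $47.70 + $47.70 + $334.30 + $349.12 = $783.59
Net pay = $4,769.98 − $783.59 = $3,986.39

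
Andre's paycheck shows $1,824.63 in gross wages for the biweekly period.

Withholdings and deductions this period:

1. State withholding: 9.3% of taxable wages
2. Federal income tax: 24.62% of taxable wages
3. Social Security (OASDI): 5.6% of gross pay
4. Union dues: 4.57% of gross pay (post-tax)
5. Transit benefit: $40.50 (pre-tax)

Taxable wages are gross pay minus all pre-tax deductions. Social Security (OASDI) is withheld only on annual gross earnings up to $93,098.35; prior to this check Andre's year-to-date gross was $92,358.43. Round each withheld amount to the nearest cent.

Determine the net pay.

$1,054.13

Transit benefit: $40.50
Taxable wages = $1,824.63 − $40.50 = $1,784.13
Federal income tax: $1,784.13 × 0.2462 = $439.25
State withholding: $1,784.13 × 0.093 = $165.92
Social Security (OASDI): only $93,098.35 − $92,358.43 = $739.92 of this check is subject → $739.92 × 0.056 = $41.44
Union dues: $1,824.63 × 0.0457 = $83.39
Total deductions = $40.50 + $439.25 + $165.92 + $41.44 + $83.39 = $770.50
Net pay = $1,824.63 − $770.50 = $1,054.13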